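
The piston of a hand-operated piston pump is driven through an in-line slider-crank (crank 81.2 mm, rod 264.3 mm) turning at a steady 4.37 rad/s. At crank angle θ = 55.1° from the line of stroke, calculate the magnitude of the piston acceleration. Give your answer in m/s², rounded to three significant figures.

ω = 4.37 rad/s
x(θ) = r cosθ + √(L² − r² sin²θ); with ω constant, a = ω²·d²x/dθ².
d²x/dθ² = −r cosθ − r²(cos2θ)/√u − r⁴ sin²2θ/(4u^{3/2}),  u = L² − r² sin²θ = 0.0654194 m².
Substituting r = 0.0812 m, L = 0.2643 m, θ = 55.1°: d²x/dθ² = -0.038129 m.
a = ω²·d²x/dθ² = (4.37)²·(-0.038129) = -0.72815 m/s²;  |a| = 0.72815 m/s².

0.728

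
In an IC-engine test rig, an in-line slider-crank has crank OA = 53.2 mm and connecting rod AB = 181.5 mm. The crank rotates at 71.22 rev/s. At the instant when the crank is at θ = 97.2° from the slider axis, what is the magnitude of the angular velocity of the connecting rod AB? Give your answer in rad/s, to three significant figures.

17.2

ω = 447.5 rad/s (converted from 71.22 rev/s).
The rod makes angle φ with the slider axis where L sinφ = r sinθ; differentiating, L cosφ·φ̇ = r ω cosθ.
L cosφ = √(L² − r² sin²θ) = 0.17366 m.
|ω_rod| = r ω |cosθ| / √(L² − r² sin²θ) = 0.0532·447.5·0.12533/0.17366 = 17.182 rad/s.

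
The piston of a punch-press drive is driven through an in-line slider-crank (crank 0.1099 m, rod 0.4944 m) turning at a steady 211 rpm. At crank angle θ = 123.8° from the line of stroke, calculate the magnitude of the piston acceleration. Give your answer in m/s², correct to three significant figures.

ω = 2π·211/60 = 22.1 rad/s
x(θ) = r cosθ + √(L² − r² sin²θ); with ω constant, a = ω²·d²x/dθ².
d²x/dθ² = −r cosθ − r²(cos2θ)/√u − r⁴ sin²2θ/(4u^{3/2}),  u = L² − r² sin²θ = 0.236091 m².
Substituting r = 0.1099 m, L = 0.4944 m, θ = 123.8°: d²x/dθ² = +0.070338 m.
a = ω²·d²x/dθ² = (22.1)²·(+0.070338) = +34.341 m/s²;  |a| = 34.341 m/s².

34.3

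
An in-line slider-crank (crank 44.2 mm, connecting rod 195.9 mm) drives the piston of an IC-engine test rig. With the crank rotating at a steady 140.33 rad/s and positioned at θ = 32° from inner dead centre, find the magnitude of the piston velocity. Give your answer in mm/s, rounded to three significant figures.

3920

ω = 140.3 rad/s
For an in-line slider-crank, x = r cosθ + √(L² − r² sin²θ), so v = −rω sinθ·[1 + r cosθ/√(L² − r² sin²θ)].
With r = 0.0442 m, L = 0.1959 m, θ = 32°: √(L² − r² sin²θ) = 0.19449 m.
v = −0.0442·140.3·0.52992·[1 + 0.0442·0.84805/0.19449] = -3.9203 m/s.
|v| = 3.9203 m/s = 3920.3 mm/s.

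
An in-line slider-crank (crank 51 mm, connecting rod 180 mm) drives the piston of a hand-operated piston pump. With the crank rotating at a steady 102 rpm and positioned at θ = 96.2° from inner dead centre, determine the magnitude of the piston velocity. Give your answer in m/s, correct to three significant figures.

0.524

ω = 2π·102/60 = 10.68 rad/s
For an in-line slider-crank, x = r cosθ + √(L² − r² sin²θ), so v = −rω sinθ·[1 + r cosθ/√(L² − r² sin²θ)].
With r = 0.051 m, L = 0.18 m, θ = 96.2°: √(L² − r² sin²θ) = 0.17271 m.
v = −0.051·10.68·0.99415·[1 + 0.051·-0.10800/0.17271] = -0.52429 m/s.
|v| = 0.52429 m/s.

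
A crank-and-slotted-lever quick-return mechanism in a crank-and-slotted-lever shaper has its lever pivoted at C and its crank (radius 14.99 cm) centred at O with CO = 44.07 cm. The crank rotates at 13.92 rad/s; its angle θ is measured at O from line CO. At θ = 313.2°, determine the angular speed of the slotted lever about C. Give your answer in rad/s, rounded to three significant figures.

ω = 13.92 rad/s
Crank pin A relative to C: A = (d + r cosθ, r sinθ); lever angle φ = atan2(r sinθ, d + r cosθ).
Differentiating tanφ: φ̇ = rω(d cosθ + r)/(d² + r² + 2dr cosθ).
d² + r² + 2dr cosθ = |CA|² = 0.30713 m²;  d cosθ + r = +0.45158 m.
|ω_lever| = |0.1499·13.92·+0.45158| / 0.30713 = 3.068 rad/s.

3.07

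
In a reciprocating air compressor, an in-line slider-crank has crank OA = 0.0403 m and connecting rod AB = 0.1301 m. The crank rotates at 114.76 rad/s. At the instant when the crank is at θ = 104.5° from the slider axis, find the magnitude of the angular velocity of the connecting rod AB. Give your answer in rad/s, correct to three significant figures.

ω = 114.8 rad/s
The rod makes angle φ with the slider axis where L sinφ = r sinθ; differentiating, L cosφ·φ̇ = r ω cosθ.
L cosφ = √(L² − r² sin²θ) = 0.12411 m.
|ω_rod| = r ω |cosθ| / √(L² − r² sin²θ) = 0.0403·114.8·0.25038/0.12411 = 9.33 rad/s.

9.33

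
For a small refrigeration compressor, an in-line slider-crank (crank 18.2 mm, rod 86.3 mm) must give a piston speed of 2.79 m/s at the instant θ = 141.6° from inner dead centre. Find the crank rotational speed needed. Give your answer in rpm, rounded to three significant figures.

2830

For an in-line slider-crank, |v_piston| = rω|sinθ|·[1 + r cosθ/√(L² − r² sin²θ)].
With r = 0.0182 m, L = 0.0863 m, θ = 141.6°: the bracketed kinematic factor |dx/dθ| = 0.0094202 m.
ω = v/|dx/dθ| = 2.79/0.0094202 = 296.17 rad/s.
N = 60ω/(2π) = 2828.2 rpm.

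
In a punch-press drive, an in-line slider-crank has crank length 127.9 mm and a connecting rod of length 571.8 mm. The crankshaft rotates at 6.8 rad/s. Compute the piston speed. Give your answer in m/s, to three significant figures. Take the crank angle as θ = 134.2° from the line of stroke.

ω = 6.8 rad/s
For an in-line slider-crank, x = r cosθ + √(L² − r² sin²θ), so v = −rω sinθ·[1 + r cosθ/√(L² − r² sin²θ)].
With r = 0.1279 m, L = 0.5718 m, θ = 134.2°: √(L² − r² sin²θ) = 0.5644 m.
v = −0.1279·6.8·0.71691·[1 + 0.1279·-0.69717/0.5644] = -0.52501 m/s.
|v| = 0.52501 m/s.

0.525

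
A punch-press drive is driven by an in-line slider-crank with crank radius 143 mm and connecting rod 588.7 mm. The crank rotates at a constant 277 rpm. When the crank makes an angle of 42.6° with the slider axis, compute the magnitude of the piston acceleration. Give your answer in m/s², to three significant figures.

91.5

ω = 2π·277/60 = 29.01 rad/s
x(θ) = r cosθ + √(L² − r² sin²θ); with ω constant, a = ω²·d²x/dθ².
d²x/dθ² = −r cosθ − r²(cos2θ)/√u − r⁴ sin²2θ/(4u^{3/2}),  u = L² − r² sin²θ = 0.337199 m².
Substituting r = 0.143 m, L = 0.5887 m, θ = 42.6°: d²x/dθ² = -0.10874 m.
a = ω²·d²x/dθ² = (29.01)²·(-0.10874) = -91.496 m/s²;  |a| = 91.496 m/s².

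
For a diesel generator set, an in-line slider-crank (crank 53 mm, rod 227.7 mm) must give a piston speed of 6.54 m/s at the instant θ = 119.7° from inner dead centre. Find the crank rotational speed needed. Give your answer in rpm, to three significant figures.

1540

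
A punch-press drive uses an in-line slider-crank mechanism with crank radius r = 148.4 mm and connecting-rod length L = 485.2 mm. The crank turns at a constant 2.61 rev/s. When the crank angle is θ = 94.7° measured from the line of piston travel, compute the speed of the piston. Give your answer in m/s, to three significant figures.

2.36

ω = 2π·2.61 = 16.4 rad/s
For an in-line slider-crank, x = r cosθ + √(L² − r² sin²θ), so v = −rω sinθ·[1 + r cosθ/√(L² − r² sin²θ)].
With r = 0.1484 m, L = 0.4852 m, θ = 94.7°: √(L² − r² sin²θ) = 0.46211 m.
v = −0.1484·16.4·0.99664·[1 + 0.1484·-0.08194/0.46211] = -2.3616 m/s.
|v| = 2.3616 m/s.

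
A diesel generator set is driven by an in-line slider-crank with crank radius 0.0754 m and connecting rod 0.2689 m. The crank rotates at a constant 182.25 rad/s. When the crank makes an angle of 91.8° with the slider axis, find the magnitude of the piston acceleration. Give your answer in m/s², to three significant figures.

ω = 182.2 rad/s
x(θ) = r cosθ + √(L² − r² sin²θ); with ω constant, a = ω²·d²x/dθ².
d²x/dθ² = −r cosθ − r²(cos2θ)/√u − r⁴ sin²2θ/(4u^{3/2}),  u = L² − r² sin²θ = 0.0666277 m².
Substituting r = 0.0754 m, L = 0.2689 m, θ = 91.8°: d²x/dθ² = +0.024348 m.
a = ω²·d²x/dθ² = (182.2)²·(+0.024348) = +808.72 m/s²;  |a| = 808.72 m/s².

809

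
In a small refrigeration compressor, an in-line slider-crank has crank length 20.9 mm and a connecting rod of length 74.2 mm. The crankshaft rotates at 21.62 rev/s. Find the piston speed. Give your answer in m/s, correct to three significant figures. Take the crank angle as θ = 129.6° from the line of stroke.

1.79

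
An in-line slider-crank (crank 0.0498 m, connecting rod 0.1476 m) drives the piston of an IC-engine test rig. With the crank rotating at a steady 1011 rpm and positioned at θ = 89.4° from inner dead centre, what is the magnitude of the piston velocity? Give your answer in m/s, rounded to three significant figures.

ω = 2π·1011/60 = 105.9 rad/s
For an in-line slider-crank, x = r cosθ + √(L² − r² sin²θ), so v = −rω sinθ·[1 + r cosθ/√(L² − r² sin²θ)].
With r = 0.0498 m, L = 0.1476 m, θ = 89.4°: √(L² − r² sin²θ) = 0.13895 m.
v = −0.0498·105.9·0.99995·[1 + 0.0498·0.01047/0.13895] = -5.2919 m/s.
|v| = 5.2919 m/s.

5.29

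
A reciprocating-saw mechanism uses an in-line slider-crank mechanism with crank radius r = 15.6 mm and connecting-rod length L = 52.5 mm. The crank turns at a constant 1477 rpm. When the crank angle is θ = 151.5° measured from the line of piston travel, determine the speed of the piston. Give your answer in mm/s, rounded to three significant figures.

ω = 2π·1477/60 = 154.7 rad/s
For an in-line slider-crank, x = r cosθ + √(L² − r² sin²θ), so v = −rω sinθ·[1 + r cosθ/√(L² − r² sin²θ)].
With r = 0.0156 m, L = 0.0525 m, θ = 151.5°: √(L² − r² sin²θ) = 0.05197 m.
v = −0.0156·154.7·0.47716·[1 + 0.0156·-0.87882/0.05197] = -0.8476 m/s.
|v| = 0.8476 m/s = 847.6 mm/s.

848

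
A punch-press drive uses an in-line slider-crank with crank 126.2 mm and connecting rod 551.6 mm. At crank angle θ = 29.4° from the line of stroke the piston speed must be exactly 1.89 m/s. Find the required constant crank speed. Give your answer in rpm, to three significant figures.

For an in-line slider-crank, |v_piston| = rω|sinθ|·[1 + r cosθ/√(L² − r² sin²θ)].
With r = 0.1262 m, L = 0.5516 m, θ = 29.4°: the bracketed kinematic factor |dx/dθ| = 0.074379 m.
ω = v/|dx/dθ| = 1.89/0.074379 = 25.41 rad/s.
N = 60ω/(2π) = 242.65 rpm.

243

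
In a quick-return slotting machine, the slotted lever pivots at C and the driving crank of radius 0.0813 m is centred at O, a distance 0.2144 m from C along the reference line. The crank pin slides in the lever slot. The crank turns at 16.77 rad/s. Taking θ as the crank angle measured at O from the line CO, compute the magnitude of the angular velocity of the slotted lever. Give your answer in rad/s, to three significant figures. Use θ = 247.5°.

0.0260

ω = 16.77 rad/s
Crank pin A relative to C: A = (d + r cosθ, r sinθ); lever angle φ = atan2(r sinθ, d + r cosθ).
Differentiating tanφ: φ̇ = rω(d cosθ + r)/(d² + r² + 2dr cosθ).
d² + r² + 2dr cosθ = |CA|² = 0.0392362 m²;  d cosθ + r = -0.00074733 m.
|ω_lever| = |0.0813·16.77·-0.00074733| / 0.0392362 = 0.025969 rad/s.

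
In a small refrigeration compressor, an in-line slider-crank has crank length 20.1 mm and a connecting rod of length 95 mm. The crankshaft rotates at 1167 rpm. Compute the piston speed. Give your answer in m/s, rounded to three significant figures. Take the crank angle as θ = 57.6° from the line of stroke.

ω = 2π·1167/60 = 122.2 rad/s
For an in-line slider-crank, x = r cosθ + √(L² − r² sin²θ), so v = −rω sinθ·[1 + r cosθ/√(L² − r² sin²θ)].
With r = 0.0201 m, L = 0.095 m, θ = 57.6°: √(L² − r² sin²θ) = 0.093472 m.
v = −0.0201·122.2·0.84433·[1 + 0.0201·0.53583/0.093472] = -2.313 m/s.
|v| = 2.313 m/s.

2.31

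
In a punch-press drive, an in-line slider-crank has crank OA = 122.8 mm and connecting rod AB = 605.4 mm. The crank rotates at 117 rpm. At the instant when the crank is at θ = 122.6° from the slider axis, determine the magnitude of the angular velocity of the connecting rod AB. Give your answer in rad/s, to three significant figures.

ω = 12.25 rad/s (converted from 117 rpm).
The rod makes angle φ with the slider axis where L sinφ = r sinθ; differentiating, L cosφ·φ̇ = r ω cosθ.
L cosφ = √(L² − r² sin²θ) = 0.5965 m.
|ω_rod| = r ω |cosθ| / √(L² − r² sin²θ) = 0.1228·12.25·0.53877/0.5965 = 1.359 rad/s.

1.36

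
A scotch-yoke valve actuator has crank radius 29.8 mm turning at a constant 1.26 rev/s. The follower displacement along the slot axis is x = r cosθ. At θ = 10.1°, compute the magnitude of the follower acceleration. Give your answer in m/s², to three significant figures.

ω = 7.917 rad/s (from 1.26 rev/s).
x = r cosθ ⇒ ẍ = −rω² cosθ (ω constant).
|a| = rω²|cosθ| = 0.0298·(7.917)²·|cos 10.1°| = 1.8388 m/s².

1.84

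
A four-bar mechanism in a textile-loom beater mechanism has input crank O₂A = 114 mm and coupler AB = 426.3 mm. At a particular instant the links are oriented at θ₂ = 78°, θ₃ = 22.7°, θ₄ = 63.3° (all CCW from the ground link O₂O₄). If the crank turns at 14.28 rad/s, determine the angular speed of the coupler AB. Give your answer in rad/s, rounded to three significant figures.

1.49

ω₂ = 14.28 rad/s
Differentiating the loop-closure r₂e^{iθ₂}+r₃e^{iθ₃}=r₁+r₄e^{iθ₄} gives r₂ω₂e^{iθ₂}+r₃ω₃e^{iθ₃}=r₄ω₄e^{iθ₄}.
Eliminating the other unknown: ω₃ = r₂ω₂ sin(θ₄−θ₂) / [r₃ sin(θ₃−θ₄)].
Numerator sine = -0.25376; denominator sine = -0.65077.
Result = 0.114·14.28·(-0.25376) / (0.4263·(-0.65077)) = +1.489 rad/s; magnitude 1.489 rad/s.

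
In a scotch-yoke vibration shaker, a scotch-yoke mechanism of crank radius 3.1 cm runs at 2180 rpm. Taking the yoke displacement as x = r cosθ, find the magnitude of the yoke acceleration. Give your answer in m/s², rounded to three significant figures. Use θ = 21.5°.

ω = 228.3 rad/s (from 2180 rpm).
x = r cosθ ⇒ ẍ = −rω² cosθ (ω constant).
|a| = rω²|cosθ| = 0.031·(228.3)²·|cos 21.5°| = 1503.2 m/s².

1500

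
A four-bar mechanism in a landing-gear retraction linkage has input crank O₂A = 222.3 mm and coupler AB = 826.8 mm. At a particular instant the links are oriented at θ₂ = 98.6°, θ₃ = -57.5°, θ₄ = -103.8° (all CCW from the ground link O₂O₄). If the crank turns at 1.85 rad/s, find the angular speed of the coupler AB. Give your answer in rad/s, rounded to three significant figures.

0.262

ω₂ = 1.85 rad/s
Differentiating the loop-closure r₂e^{iθ₂}+r₃e^{iθ₃}=r₁+r₄e^{iθ₄} gives r₂ω₂e^{iθ₂}+r₃ω₃e^{iθ₃}=r₄ω₄e^{iθ₄}.
Eliminating the other unknown: ω₃ = r₂ω₂ sin(θ₄−θ₂) / [r₃ sin(θ₃−θ₄)].
Numerator sine = +0.38107; denominator sine = +0.72297.
Result = 0.2223·1.85·(+0.38107) / (0.8268·(+0.72297)) = +0.26218 rad/s; magnitude 0.26218 rad/s.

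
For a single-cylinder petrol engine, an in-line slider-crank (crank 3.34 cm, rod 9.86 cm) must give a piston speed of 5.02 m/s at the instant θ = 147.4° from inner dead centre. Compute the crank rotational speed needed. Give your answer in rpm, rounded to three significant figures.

3750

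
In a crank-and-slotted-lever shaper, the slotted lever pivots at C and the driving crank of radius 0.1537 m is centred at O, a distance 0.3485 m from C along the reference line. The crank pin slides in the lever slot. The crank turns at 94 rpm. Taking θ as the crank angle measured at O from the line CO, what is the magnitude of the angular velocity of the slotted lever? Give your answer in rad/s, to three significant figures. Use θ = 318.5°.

ω = 9.844 rad/s (from 94 rpm).
Crank pin A relative to C: A = (d + r cosθ, r sinθ); lever angle φ = atan2(r sinθ, d + r cosθ).
Differentiating tanφ: φ̇ = rω(d cosθ + r)/(d² + r² + 2dr cosθ).
d² + r² + 2dr cosθ = |CA|² = 0.225311 m²;  d cosθ + r = +0.41471 m.
|ω_lever| = |0.1537·9.844·+0.41471| / 0.225311 = 2.7848 rad/s.

2.78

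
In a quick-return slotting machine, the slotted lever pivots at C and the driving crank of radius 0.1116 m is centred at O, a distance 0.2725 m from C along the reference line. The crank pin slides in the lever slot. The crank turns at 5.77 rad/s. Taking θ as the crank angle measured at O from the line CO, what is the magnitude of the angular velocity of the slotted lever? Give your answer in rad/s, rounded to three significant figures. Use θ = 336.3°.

1.63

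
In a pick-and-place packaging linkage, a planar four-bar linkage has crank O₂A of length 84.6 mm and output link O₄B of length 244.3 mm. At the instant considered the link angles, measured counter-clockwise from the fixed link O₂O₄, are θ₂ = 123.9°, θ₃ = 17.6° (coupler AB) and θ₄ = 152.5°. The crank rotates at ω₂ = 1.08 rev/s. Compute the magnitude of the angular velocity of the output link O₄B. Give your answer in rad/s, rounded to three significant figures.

3.18

ω₂ = 6.786 rad/s (from 1.08 rev/s).
Differentiating the loop-closure r₂e^{iθ₂}+r₃e^{iθ₃}=r₁+r₄e^{iθ₄} gives r₂ω₂e^{iθ₂}+r₃ω₃e^{iθ₃}=r₄ω₄e^{iθ₄}.
Eliminating the other unknown: ω₄ = r₂ω₂ sin(θ₂−θ₃) / [r₄ sin(θ₄−θ₃)].
Numerator sine = +0.95981; denominator sine = +0.70834.
Result = 0.0846·6.786·(+0.95981) / (0.2443·(+0.70834)) = +3.1841 rad/s; magnitude 3.1841 rad/s.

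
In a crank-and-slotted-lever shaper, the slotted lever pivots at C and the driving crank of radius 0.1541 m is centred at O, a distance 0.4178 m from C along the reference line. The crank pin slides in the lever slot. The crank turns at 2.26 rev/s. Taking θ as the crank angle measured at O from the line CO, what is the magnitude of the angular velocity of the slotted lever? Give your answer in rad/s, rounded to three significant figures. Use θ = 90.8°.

ω = 14.2 rad/s (from 2.26 rev/s).
Crank pin A relative to C: A = (d + r cosθ, r sinθ); lever angle φ = atan2(r sinθ, d + r cosθ).
Differentiating tanφ: φ̇ = rω(d cosθ + r)/(d² + r² + 2dr cosθ).
d² + r² + 2dr cosθ = |CA|² = 0.196506 m²;  d cosθ + r = +0.14827 m.
|ω_lever| = |0.1541·14.2·+0.14827| / 0.196506 = 1.651 rad/s.

1.65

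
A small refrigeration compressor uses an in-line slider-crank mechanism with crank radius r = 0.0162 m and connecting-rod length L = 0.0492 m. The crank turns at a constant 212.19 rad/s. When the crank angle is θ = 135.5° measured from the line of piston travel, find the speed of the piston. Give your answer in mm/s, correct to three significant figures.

1830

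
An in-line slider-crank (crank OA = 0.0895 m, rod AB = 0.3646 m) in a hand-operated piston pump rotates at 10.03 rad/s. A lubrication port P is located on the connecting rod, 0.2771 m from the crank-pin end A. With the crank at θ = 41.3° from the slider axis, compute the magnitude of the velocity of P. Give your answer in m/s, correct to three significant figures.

ω = 10.03 rad/s.  Crank-pin speed |V_A| = rω = 0.89768 m/s, perpendicular to OA.
Rod angle: sinφ = −(r/L) sinθ ⇒ φ = -9.324°; ω_rod = −rω cosθ/√(L²−r²sin²θ) = -1.8745 rad/s.
V_P = V_A + ω_rod × AP, with AP = 0.2771 m along the rod.
Components: V_Px = −rω sinθ − a·ω_rod·sinφ = -0.67663 m/s;  V_Py = rω cosθ + a·ω_rod·cosφ = +0.16185 m/s.
|V_P| = √(V_Px² + V_Py²) = 0.69571 m/s.

0.696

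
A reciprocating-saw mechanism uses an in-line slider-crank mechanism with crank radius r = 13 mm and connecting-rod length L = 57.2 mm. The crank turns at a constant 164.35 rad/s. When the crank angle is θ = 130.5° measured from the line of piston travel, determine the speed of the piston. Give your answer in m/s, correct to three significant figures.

ω = 164.3 rad/s
For an in-line slider-crank, x = r cosθ + √(L² − r² sin²θ), so v = −rω sinθ·[1 + r cosθ/√(L² − r² sin²θ)].
With r = 0.013 m, L = 0.0572 m, θ = 130.5°: √(L² − r² sin²θ) = 0.056339 m.
v = −0.013·164.3·0.76041·[1 + 0.013·-0.64945/0.056339] = -1.3812 m/s.
|v| = 1.3812 m/s.

1.38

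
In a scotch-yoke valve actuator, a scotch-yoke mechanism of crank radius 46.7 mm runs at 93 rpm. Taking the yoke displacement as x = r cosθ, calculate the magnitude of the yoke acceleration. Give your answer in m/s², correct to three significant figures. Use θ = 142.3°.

ω = 9.739 rad/s (from 93 rpm).
x = r cosθ ⇒ ẍ = −rω² cosθ (ω constant).
|a| = rω²|cosθ| = 0.0467·(9.739)²·|cos 142.3°| = 3.5046 m/s².

3.50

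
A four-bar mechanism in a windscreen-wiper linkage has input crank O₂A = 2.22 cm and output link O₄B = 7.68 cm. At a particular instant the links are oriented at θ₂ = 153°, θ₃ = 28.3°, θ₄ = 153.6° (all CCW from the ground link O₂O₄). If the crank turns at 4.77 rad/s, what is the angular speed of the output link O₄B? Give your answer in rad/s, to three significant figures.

1.39

ω₂ = 4.77 rad/s
Differentiating the loop-closure r₂e^{iθ₂}+r₃e^{iθ₃}=r₁+r₄e^{iθ₄} gives r₂ω₂e^{iθ₂}+r₃ω₃e^{iθ₃}=r₄ω₄e^{iθ₄}.
Eliminating the other unknown: ω₄ = r₂ω₂ sin(θ₂−θ₃) / [r₄ sin(θ₄−θ₃)].
Numerator sine = +0.82214; denominator sine = +0.81614.
Result = 0.0222·4.77·(+0.82214) / (0.0768·(+0.81614)) = +1.389 rad/s; magnitude 1.389 rad/s.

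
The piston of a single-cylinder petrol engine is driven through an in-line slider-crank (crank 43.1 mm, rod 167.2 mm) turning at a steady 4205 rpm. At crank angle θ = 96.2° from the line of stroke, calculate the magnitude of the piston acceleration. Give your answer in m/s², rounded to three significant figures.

ω = 2π·4205/60 = 440.3 rad/s
x(θ) = r cosθ + √(L² − r² sin²θ); with ω constant, a = ω²·d²x/dθ².
d²x/dθ² = −r cosθ − r²(cos2θ)/√u − r⁴ sin²2θ/(4u^{3/2}),  u = L² − r² sin²θ = 0.0261199 m².
Substituting r = 0.0431 m, L = 0.1672 m, θ = 96.2°: d²x/dθ² = +0.015871 m.
a = ω²·d²x/dθ² = (440.3)²·(+0.015871) = +3077.5 m/s²;  |a| = 3077.5 m/s².

3080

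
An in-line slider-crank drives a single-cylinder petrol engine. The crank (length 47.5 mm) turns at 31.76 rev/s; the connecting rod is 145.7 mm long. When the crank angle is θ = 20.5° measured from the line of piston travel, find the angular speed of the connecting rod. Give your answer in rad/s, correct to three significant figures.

61.3

ω = 199.6 rad/s (converted from 31.76 rev/s).
The rod makes angle φ with the slider axis where L sinφ = r sinθ; differentiating, L cosφ·φ̇ = r ω cosθ.
L cosφ = √(L² − r² sin²θ) = 0.14475 m.
|ω_rod| = r ω |cosθ| / √(L² − r² sin²θ) = 0.0475·199.6·0.93667/0.14475 = 61.338 rad/s.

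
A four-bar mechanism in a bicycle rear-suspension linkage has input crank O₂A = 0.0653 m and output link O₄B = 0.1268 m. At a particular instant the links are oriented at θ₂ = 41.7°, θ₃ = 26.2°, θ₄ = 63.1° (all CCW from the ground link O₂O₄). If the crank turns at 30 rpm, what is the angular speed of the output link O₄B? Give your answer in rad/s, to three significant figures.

0.720

ω₂ = 3.142 rad/s (from 30 rpm).
Differentiating the loop-closure r₂e^{iθ₂}+r₃e^{iθ₃}=r₁+r₄e^{iθ₄} gives r₂ω₂e^{iθ₂}+r₃ω₃e^{iθ₃}=r₄ω₄e^{iθ₄}.
Eliminating the other unknown: ω₄ = r₂ω₂ sin(θ₂−θ₃) / [r₄ sin(θ₄−θ₃)].
Numerator sine = +0.26724; denominator sine = +0.60042.
Result = 0.0653·3.142·(+0.26724) / (0.1268·(+0.60042)) = +0.72009 rad/s; magnitude 0.72009 rad/s.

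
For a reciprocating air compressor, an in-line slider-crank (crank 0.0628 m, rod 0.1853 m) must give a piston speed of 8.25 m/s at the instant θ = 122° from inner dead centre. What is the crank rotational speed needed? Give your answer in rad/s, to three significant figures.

191

For an in-line slider-crank, |v_piston| = rω|sinθ|·[1 + r cosθ/√(L² − r² sin²θ)].
With r = 0.0628 m, L = 0.1853 m, θ = 122°: the bracketed kinematic factor |dx/dθ| = 0.043271 m.
ω = v/|dx/dθ| = 8.25/0.043271 = 190.66 rad/s.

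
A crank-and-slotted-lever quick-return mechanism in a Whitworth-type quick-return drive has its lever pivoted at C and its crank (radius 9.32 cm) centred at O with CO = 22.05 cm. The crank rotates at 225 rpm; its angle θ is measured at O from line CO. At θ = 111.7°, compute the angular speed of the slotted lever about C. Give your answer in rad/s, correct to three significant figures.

ω = 23.56 rad/s (from 225 rpm).
Crank pin A relative to C: A = (d + r cosθ, r sinθ); lever angle φ = atan2(r sinθ, d + r cosθ).
Differentiating tanφ: φ̇ = rω(d cosθ + r)/(d² + r² + 2dr cosθ).
d² + r² + 2dr cosθ = |CA|² = 0.0421095 m²;  d cosθ + r = +0.011671 m.
|ω_lever| = |0.0932·23.56·+0.011671| / 0.0421095 = 0.60862 rad/s.

0.609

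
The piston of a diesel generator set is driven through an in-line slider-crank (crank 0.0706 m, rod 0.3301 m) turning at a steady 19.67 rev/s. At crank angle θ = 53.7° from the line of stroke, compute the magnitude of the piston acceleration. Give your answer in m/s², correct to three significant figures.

571

ω = 2π·19.7 = 123.6 rad/s
x(θ) = r cosθ + √(L² − r² sin²θ); with ω constant, a = ω²·d²x/dθ².
d²x/dθ² = −r cosθ − r²(cos2θ)/√u − r⁴ sin²2θ/(4u^{3/2}),  u = L² − r² sin²θ = 0.105729 m².
Substituting r = 0.0706 m, L = 0.3301 m, θ = 53.7°: d²x/dθ² = -0.037377 m.
a = ω²·d²x/dθ² = (123.6)²·(-0.037377) = -570.91 m/s²;  |a| = 570.91 m/s².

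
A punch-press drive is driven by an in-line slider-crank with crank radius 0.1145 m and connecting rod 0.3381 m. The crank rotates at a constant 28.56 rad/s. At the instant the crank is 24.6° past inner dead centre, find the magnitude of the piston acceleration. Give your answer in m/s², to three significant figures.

106

ω = 28.56 rad/s
x(θ) = r cosθ + √(L² − r² sin²θ); with ω constant, a = ω²·d²x/dθ².
d²x/dθ² = −r cosθ − r²(cos2θ)/√u − r⁴ sin²2θ/(4u^{3/2}),  u = L² − r² sin²θ = 0.11204 m².
Substituting r = 0.1145 m, L = 0.3381 m, θ = 24.6°: d²x/dθ² = -0.13036 m.
a = ω²·d²x/dθ² = (28.56)²·(-0.13036) = -106.33 m/s²;  |a| = 106.33 m/s².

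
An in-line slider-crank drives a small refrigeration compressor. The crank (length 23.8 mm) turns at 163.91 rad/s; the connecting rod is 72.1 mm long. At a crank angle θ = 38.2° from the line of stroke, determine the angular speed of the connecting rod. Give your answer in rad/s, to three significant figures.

43.4

ω = 163.9 rad/s
The rod makes angle φ with the slider axis where L sinφ = r sinθ; differentiating, L cosφ·φ̇ = r ω cosθ.
L cosφ = √(L² − r² sin²θ) = 0.070582 m.
|ω_rod| = r ω |cosθ| / √(L² − r² sin²θ) = 0.0238·163.9·0.78586/0.070582 = 43.434 rad/s.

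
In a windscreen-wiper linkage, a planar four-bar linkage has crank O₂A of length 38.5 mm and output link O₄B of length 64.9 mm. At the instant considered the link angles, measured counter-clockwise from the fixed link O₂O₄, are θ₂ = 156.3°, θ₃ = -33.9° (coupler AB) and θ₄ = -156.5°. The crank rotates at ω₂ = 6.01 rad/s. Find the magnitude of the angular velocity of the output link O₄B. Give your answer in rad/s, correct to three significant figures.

0.749

ω₂ = 6.01 rad/s
Differentiating the loop-closure r₂e^{iθ₂}+r₃e^{iθ₃}=r₁+r₄e^{iθ₄} gives r₂ω₂e^{iθ₂}+r₃ω₃e^{iθ₃}=r₄ω₄e^{iθ₄}.
Eliminating the other unknown: ω₄ = r₂ω₂ sin(θ₂−θ₃) / [r₄ sin(θ₄−θ₃)].
Numerator sine = -0.17708; denominator sine = -0.84245.
Result = 0.0385·6.01·(-0.17708) / (0.0649·(-0.84245)) = +0.74942 rad/s; magnitude 0.74942 rad/s.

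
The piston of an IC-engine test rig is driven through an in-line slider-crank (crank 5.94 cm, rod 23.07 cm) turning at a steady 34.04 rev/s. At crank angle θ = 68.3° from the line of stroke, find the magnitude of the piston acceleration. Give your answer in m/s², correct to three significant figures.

ω = 2π·34 = 213.9 rad/s
x(θ) = r cosθ + √(L² − r² sin²θ); with ω constant, a = ω²·d²x/dθ².
d²x/dθ² = −r cosθ − r²(cos2θ)/√u − r⁴ sin²2θ/(4u^{3/2}),  u = L² − r² sin²θ = 0.0501765 m².
Substituting r = 0.0594 m, L = 0.2307 m, θ = 68.3°: d²x/dθ² = -0.010649 m.
a = ω²·d²x/dθ² = (213.9)²·(-0.010649) = -487.13 m/s²;  |a| = 487.13 m/s².

487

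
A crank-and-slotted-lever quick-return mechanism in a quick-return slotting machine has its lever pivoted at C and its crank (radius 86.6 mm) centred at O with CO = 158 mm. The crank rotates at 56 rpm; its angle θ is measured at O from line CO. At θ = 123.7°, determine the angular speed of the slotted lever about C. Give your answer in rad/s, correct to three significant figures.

0.0313

ω = 5.864 rad/s (from 56 rpm).
Crank pin A relative to C: A = (d + r cosθ, r sinθ); lever angle φ = atan2(r sinθ, d + r cosθ).
Differentiating tanφ: φ̇ = rω(d cosθ + r)/(d² + r² + 2dr cosθ).
d² + r² + 2dr cosθ = |CA|² = 0.0172799 m²;  d cosθ + r = -0.0010654 m.
|ω_lever| = |0.0866·5.864·-0.0010654| / 0.0172799 = 0.031312 rad/s.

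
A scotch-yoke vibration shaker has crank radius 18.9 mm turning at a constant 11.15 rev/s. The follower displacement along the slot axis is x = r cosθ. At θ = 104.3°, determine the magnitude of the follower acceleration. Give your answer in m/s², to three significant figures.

ω = 70.06 rad/s (from 11.15 rev/s).
x = r cosθ ⇒ ẍ = −rω² cosθ (ω constant).
|a| = rω²|cosθ| = 0.0189·(70.06)²·|cos 104.3°| = 22.912 m/s².

22.9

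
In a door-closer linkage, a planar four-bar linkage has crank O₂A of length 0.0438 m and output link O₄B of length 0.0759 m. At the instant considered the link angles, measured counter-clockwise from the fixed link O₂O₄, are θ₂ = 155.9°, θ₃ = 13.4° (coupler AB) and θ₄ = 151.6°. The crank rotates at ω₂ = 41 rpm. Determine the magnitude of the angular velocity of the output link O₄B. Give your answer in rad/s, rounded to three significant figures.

2.26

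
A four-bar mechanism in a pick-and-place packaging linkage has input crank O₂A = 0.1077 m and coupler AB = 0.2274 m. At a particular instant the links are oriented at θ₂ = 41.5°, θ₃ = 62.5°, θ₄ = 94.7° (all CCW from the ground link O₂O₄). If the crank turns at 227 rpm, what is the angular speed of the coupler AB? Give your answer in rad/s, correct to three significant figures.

ω₂ = 23.77 rad/s (from 227 rpm).
Differentiating the loop-closure r₂e^{iθ₂}+r₃e^{iθ₃}=r₁+r₄e^{iθ₄} gives r₂ω₂e^{iθ₂}+r₃ω₃e^{iθ₃}=r₄ω₄e^{iθ₄}.
Eliminating the other unknown: ω₃ = r₂ω₂ sin(θ₄−θ₂) / [r₃ sin(θ₃−θ₄)].
Numerator sine = +0.80073; denominator sine = -0.53288.
Result = 0.1077·23.77·(+0.80073) / (0.2274·(-0.53288)) = -16.918 rad/s; magnitude 16.918 rad/s.

16.9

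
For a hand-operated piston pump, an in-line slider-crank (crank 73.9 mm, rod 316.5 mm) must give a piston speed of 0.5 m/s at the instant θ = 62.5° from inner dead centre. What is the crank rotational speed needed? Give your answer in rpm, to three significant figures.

65.6

For an in-line slider-crank, |v_piston| = rω|sinθ|·[1 + r cosθ/√(L² − r² sin²θ)].
With r = 0.0739 m, L = 0.3165 m, θ = 62.5°: the bracketed kinematic factor |dx/dθ| = 0.072774 m.
ω = v/|dx/dθ| = 0.5/0.072774 = 6.8706 rad/s.
N = 60ω/(2π) = 65.609 rpm.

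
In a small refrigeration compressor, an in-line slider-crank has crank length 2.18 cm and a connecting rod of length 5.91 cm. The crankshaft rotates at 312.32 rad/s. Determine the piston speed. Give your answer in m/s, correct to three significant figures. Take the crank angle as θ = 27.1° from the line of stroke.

ω = 312.3 rad/s
For an in-line slider-crank, x = r cosθ + √(L² − r² sin²θ), so v = −rω sinθ·[1 + r cosθ/√(L² − r² sin²θ)].
With r = 0.0218 m, L = 0.0591 m, θ = 27.1°: √(L² − r² sin²θ) = 0.05826 m.
v = −0.0218·312.3·0.45554·[1 + 0.0218·0.89021/0.05826] = -4.1348 m/s.
|v| = 4.1348 m/s.

4.13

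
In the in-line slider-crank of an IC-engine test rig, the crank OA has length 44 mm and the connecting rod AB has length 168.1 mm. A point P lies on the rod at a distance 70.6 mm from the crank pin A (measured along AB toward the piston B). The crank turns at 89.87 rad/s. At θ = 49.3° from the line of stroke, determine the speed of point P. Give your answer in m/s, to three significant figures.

ω = 89.87 rad/s.  Crank-pin speed |V_A| = rω = 3.9543 m/s, perpendicular to OA.
Rod angle: sinφ = −(r/L) sinθ ⇒ φ = -11.446°; ω_rod = −rω cosθ/√(L²−r²sin²θ) = -15.651 rad/s.
V_P = V_A + ω_rod × AP, with AP = 0.0706 m along the rod.
Components: V_Px = −rω sinθ − a·ω_rod·sinφ = -3.2171 m/s;  V_Py = rω cosθ + a·ω_rod·cosφ = +1.4956 m/s.
|V_P| = √(V_Px² + V_Py²) = 3.5478 m/s.

3.55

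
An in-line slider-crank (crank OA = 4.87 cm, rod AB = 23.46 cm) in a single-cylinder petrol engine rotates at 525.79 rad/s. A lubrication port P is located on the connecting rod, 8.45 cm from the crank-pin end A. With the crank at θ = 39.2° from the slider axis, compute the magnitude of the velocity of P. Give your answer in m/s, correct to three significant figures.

21.3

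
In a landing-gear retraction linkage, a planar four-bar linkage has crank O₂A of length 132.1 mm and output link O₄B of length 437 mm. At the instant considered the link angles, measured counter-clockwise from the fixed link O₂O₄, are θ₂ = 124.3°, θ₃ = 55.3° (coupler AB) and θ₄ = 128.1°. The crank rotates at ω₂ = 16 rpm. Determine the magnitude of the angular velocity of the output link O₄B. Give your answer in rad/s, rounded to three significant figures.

0.495

ω₂ = 1.676 rad/s (from 16 rpm).
Differentiating the loop-closure r₂e^{iθ₂}+r₃e^{iθ₃}=r₁+r₄e^{iθ₄} gives r₂ω₂e^{iθ₂}+r₃ω₃e^{iθ₃}=r₄ω₄e^{iθ₄}.
Eliminating the other unknown: ω₄ = r₂ω₂ sin(θ₂−θ₃) / [r₄ sin(θ₄−θ₃)].
Numerator sine = +0.93358; denominator sine = +0.95528.
Result = 0.1321·1.676·(+0.93358) / (0.437·(+0.95528)) = +0.49498 rad/s; magnitude 0.49498 rad/s.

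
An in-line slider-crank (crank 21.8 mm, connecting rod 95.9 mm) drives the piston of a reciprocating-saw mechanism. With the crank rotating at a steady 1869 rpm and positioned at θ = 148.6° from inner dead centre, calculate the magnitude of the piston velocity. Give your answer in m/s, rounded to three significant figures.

ω = 2π·1869/60 = 195.7 rad/s
For an in-line slider-crank, x = r cosθ + √(L² − r² sin²θ), so v = −rω sinθ·[1 + r cosθ/√(L² − r² sin²θ)].
With r = 0.0218 m, L = 0.0959 m, θ = 148.6°: √(L² − r² sin²θ) = 0.095225 m.
v = −0.0218·195.7·0.52101·[1 + 0.0218·-0.85355/0.095225] = -1.7886 m/s.
|v| = 1.7886 m/s.

1.79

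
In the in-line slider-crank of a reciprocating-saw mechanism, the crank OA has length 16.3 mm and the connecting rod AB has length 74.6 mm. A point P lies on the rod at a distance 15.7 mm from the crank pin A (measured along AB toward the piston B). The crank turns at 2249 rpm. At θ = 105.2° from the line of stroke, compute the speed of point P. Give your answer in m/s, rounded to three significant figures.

ω = 235.5 rad/s.  Crank-pin speed |V_A| = rω = 3.8389 m/s, perpendicular to OA.
Rod angle: sinφ = −(r/L) sinθ ⇒ φ = -12.172°; ω_rod = −rω cosθ/√(L²−r²sin²θ) = +13.802 rad/s.
V_P = V_A + ω_rod × AP, with AP = 0.0157 m along the rod.
Components: V_Px = −rω sinθ − a·ω_rod·sinφ = -3.6589 m/s;  V_Py = rω cosθ + a·ω_rod·cosφ = -0.79469 m/s.
|V_P| = √(V_Px² + V_Py²) = 3.7442 m/s.

3.74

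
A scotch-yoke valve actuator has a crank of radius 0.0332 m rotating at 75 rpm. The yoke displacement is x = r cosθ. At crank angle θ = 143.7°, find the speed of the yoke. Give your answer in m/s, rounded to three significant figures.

ω = 7.854 rad/s (from 75 rpm).
x = r cosθ ⇒ ẋ = −rω sinθ.
|v| = rω|sinθ| = 0.0332·7.854·|sin 143.7°| = 0.15437 m/s.

0.154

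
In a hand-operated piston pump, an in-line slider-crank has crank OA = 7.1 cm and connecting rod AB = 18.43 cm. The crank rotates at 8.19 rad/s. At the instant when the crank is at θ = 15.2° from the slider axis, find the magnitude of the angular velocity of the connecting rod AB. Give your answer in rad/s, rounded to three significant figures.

3.06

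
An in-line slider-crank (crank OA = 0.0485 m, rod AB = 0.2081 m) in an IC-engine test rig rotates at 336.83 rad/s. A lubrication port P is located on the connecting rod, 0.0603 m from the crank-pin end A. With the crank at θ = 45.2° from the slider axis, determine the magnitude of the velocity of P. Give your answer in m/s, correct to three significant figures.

ω = 336.8 rad/s.  Crank-pin speed |V_A| = rω = 16.336 m/s, perpendicular to OA.
Rod angle: sinφ = −(r/L) sinθ ⇒ φ = -9.519°; ω_rod = −rω cosθ/√(L²−r²sin²θ) = -56.087 rad/s.
V_P = V_A + ω_rod × AP, with AP = 0.0603 m along the rod.
Components: V_Px = −rω sinθ − a·ω_rod·sinφ = -12.151 m/s;  V_Py = rω cosθ + a·ω_rod·cosφ = +8.1756 m/s.
|V_P| = √(V_Px² + V_Py²) = 14.645 m/s.

14.6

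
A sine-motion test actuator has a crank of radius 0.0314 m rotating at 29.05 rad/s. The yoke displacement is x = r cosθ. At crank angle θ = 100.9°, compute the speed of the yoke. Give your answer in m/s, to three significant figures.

ω = 29.05 rad/s
x = r cosθ ⇒ ẋ = −rω sinθ.
|v| = rω|sinθ| = 0.0314·29.05·|sin 100.9°| = 0.89571 m/s.

0.896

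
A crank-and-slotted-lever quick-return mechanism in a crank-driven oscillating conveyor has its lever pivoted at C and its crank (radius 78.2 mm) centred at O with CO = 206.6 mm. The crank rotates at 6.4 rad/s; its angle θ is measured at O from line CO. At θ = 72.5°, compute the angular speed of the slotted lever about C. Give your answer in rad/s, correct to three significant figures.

ω = 6.4 rad/s
Crank pin A relative to C: A = (d + r cosθ, r sinθ); lever angle φ = atan2(r sinθ, d + r cosθ).
Differentiating tanφ: φ̇ = rω(d cosθ + r)/(d² + r² + 2dr cosθ).
d² + r² + 2dr cosθ = |CA|² = 0.0585153 m²;  d cosθ + r = +0.14033 m.
|ω_lever| = |0.0782·6.4·+0.14033| / 0.0585153 = 1.2002 rad/s.

1.20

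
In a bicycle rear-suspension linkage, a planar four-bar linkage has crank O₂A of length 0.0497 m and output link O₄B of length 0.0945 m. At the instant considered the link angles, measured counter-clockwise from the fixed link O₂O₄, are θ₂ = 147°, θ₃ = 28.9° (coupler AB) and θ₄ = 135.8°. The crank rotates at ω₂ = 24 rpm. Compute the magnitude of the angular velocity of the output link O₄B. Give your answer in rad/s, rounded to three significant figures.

1.22

ω₂ = 2.513 rad/s (from 24 rpm).
Differentiating the loop-closure r₂e^{iθ₂}+r₃e^{iθ₃}=r₁+r₄e^{iθ₄} gives r₂ω₂e^{iθ₂}+r₃ω₃e^{iθ₃}=r₄ω₄e^{iθ₄}.
Eliminating the other unknown: ω₄ = r₂ω₂ sin(θ₂−θ₃) / [r₄ sin(θ₄−θ₃)].
Numerator sine = +0.88213; denominator sine = +0.95681.
Result = 0.0497·2.513·(+0.88213) / (0.0945·(+0.95681)) = +1.2186 rad/s; magnitude 1.2186 rad/s.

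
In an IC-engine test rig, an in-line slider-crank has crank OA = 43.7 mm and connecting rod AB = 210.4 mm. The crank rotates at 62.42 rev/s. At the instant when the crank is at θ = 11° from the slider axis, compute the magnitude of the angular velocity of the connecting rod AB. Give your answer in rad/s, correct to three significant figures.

ω = 392.2 rad/s (converted from 62.42 rev/s).
The rod makes angle φ with the slider axis where L sinφ = r sinθ; differentiating, L cosφ·φ̇ = r ω cosθ.
L cosφ = √(L² − r² sin²θ) = 0.21023 m.
|ω_rod| = r ω |cosθ| / √(L² − r² sin²θ) = 0.0437·392.2·0.98163/0.21023 = 80.025 rad/s.

80.0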